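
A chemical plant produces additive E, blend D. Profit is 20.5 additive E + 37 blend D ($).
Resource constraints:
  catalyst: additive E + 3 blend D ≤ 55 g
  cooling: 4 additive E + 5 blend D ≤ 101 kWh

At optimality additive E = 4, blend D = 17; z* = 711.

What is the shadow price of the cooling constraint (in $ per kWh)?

3.5

Both catalyst and cooling are binding at x*.
Dual feasibility on the basic columns requires 1·y_catalyst + 4·y_cooling = 20.5, 3·y_catalyst + 5·y_cooling = 37.
This yields shadow prices y_catalyst = 6.5, y_cooling = 3.5.
Shadow price of cooling = 3.5.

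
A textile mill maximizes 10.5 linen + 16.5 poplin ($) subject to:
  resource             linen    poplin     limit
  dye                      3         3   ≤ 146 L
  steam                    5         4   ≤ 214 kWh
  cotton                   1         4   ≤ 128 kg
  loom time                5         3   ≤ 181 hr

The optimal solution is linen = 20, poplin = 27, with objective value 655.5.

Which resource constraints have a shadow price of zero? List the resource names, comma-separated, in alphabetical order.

dye: 141/146 (slack 5)
steam: 208/214 (slack 6)
cotton: 128/128 (binding)
loom time: 181/181 (binding)
By complementary slackness, a constraint with positive slack has shadow price 0 → dye, steam.

dye, steam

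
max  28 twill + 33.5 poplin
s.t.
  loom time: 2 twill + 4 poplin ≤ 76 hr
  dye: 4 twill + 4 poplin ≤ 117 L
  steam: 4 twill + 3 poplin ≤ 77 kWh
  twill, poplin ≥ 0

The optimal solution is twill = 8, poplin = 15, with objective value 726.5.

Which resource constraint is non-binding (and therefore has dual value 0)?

dye

loom time: 76/76 (binding)
dye: 92/117 (slack 25)
steam: 77/77 (binding)
By complementary slackness, a constraint with positive slack has shadow price 0 → dye.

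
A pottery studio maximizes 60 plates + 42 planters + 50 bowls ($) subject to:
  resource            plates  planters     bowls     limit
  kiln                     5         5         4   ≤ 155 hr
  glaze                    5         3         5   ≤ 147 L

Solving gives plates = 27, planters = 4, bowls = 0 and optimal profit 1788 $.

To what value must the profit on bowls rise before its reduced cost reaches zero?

Check each constraint at x*: kiln 155/155 (tight); glaze 147/147 (tight).
The binding rows give the dual system: 5·y_kiln + 5·y_glaze = 60 and 5·y_kiln + 3·y_glaze = 42.
This yields shadow prices y_kiln = 3, y_glaze = 9.
bowls enters the basis when its profit ≥ yᵀa₃ = 3·4 + 9·5 = 57.

57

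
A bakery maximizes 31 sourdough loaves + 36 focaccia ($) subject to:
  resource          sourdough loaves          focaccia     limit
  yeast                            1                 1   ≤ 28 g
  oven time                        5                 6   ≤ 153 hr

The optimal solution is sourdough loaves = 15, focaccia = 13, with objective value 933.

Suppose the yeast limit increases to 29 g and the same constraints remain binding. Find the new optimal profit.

939

Both yeast and oven time are binding at x*.
The binding rows give the dual system: 1·y_yeast + 5·y_oven time = 31 and 1·y_yeast + 6·y_oven time = 36.
This yields shadow prices y_yeast = 6, y_oven time = 5.
Δz = y_yeast·Δb = 6 × (1) = 6, so new z* = 933 + 6 = 939.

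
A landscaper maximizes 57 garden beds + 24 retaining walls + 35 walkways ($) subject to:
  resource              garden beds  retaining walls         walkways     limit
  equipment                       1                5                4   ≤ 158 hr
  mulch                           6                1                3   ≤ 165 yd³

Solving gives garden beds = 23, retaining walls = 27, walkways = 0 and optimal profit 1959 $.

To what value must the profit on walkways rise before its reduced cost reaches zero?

Both equipment and mulch are binding at x*.
From A_Bᵀ y = c: 1·y_equipment + 6·y_mulch = 57; 5·y_equipment + 1·y_mulch = 24.
This yields shadow prices y_equipment = 3, y_mulch = 9.
walkways enters the basis when its profit ≥ yᵀa₃ = 3·4 + 9·3 = 39.

39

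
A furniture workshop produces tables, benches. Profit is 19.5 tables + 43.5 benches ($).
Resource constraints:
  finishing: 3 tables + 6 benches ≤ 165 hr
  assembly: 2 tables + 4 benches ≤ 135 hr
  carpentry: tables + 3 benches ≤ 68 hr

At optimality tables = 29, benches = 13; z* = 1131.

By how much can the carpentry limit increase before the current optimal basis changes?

Binding constraints: finishing, carpentry. The basis is B = [[3,6],[1,3]] with det 3.
Per unit increase in carpentry, x* moves by d = (-2, 1).
The basis stays optimal until tables reaches 0; allowable increase = 14.5 hr.

14.5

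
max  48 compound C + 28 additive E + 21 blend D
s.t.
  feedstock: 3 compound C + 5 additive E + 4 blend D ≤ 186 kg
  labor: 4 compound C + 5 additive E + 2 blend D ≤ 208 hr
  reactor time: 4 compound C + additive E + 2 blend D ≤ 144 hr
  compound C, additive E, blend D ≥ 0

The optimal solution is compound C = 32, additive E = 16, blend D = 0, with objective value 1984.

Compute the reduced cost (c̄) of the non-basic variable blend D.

-3

At the optimum: feedstock uses 176 of 186 (slack = 10); labor uses 208 of 208 (binding); reactor time uses 144 of 144 (binding).
Slack constraints have shadow price 0 (complementary slackness).
From A_Bᵀ y = c: 4·y_labor + 4·y_reactor time = 48; 5·y_labor + 1·y_reactor time = 28.
Solving: y_labor = 4, y_reactor time = 8.
Reduced cost of blend D: c₃ − yᵀa₃ = 21 − (4·2 + 8·2) = 21 − 24 = -3.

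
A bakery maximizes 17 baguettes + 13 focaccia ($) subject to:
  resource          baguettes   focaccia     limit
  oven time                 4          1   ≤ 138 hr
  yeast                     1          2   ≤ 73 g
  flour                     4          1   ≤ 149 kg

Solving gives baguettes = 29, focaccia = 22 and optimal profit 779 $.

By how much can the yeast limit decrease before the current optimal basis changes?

Binding constraints: oven time, yeast. The basis is B = [[4,1],[1,2]] with det 7.
Per unit decrease in yeast, x* moves by d = (0.1429, -0.5714).
The basis stays optimal until focaccia reaches 0; allowable decrease = 38.5 g.

38.5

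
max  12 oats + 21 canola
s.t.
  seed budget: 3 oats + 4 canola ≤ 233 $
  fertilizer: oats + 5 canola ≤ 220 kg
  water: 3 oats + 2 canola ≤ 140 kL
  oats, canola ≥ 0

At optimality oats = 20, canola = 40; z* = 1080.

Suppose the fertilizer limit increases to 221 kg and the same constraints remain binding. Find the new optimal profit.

1083

Binding: fertilizer and water. Non-binding: seed budget (13 unused).
Slack constraints have shadow price 0 (complementary slackness).
Dual feasibility on the basic columns requires 1·y_fertilizer + 3·y_water = 12, 5·y_fertilizer + 2·y_water = 21.
Solving: y_fertilizer = 3, y_water = 3.
Δz = y_fertilizer·Δb = 3 × (1) = 3, so new z* = 1080 + 3 = 1083.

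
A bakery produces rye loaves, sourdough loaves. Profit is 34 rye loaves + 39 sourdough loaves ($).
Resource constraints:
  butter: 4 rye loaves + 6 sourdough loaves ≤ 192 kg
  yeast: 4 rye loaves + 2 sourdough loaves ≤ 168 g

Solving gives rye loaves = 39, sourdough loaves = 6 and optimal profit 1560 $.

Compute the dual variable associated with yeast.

3

At the optimum: butter uses 192 of 192 (binding); yeast uses 168 of 168 (binding).
From A_Bᵀ y = c: 4·y_butter + 4·y_yeast = 34; 6·y_butter + 2·y_yeast = 39.
→ y_butter = 5.5 and y_yeast = 3.
Shadow price of yeast = 3.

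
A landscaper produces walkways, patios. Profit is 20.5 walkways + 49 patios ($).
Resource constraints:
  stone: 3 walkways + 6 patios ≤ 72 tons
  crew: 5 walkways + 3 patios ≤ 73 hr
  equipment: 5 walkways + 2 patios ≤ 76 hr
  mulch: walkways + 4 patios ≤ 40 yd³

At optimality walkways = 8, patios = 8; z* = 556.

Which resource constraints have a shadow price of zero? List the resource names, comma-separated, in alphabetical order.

stone: 72/72 (binding)
crew: 64/73 (slack 9)
equipment: 56/76 (slack 20)
mulch: 40/40 (binding)
By complementary slackness, a constraint with positive slack has shadow price 0 → crew, equipment.

crew, equipment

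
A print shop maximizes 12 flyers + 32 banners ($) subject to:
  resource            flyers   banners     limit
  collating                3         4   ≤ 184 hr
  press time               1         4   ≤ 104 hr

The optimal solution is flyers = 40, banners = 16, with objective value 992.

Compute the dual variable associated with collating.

Check each constraint at x*: collating 184/184 (tight); press time 104/104 (tight).
The binding rows give the dual system: 3·y_collating + 1·y_press time = 12 and 4·y_collating + 4·y_press time = 32.
Solving: y_collating = 2, y_press time = 6.
Shadow price of collating = 2.

2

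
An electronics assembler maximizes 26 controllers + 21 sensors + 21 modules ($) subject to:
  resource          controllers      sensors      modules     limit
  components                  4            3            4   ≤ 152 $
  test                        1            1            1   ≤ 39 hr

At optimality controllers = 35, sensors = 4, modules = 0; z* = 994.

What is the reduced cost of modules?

-5

At the optimum: components uses 152 of 152 (binding); test uses 39 of 39 (binding).
Dual feasibility on the basic columns requires 4·y_components + 1·y_test = 26, 3·y_components + 1·y_test = 21.
This yields shadow prices y_components = 5, y_test = 6.
Reduced cost of modules: c₃ − yᵀa₃ = 21 − (5·4 + 6·1) = 21 − 26 = -5.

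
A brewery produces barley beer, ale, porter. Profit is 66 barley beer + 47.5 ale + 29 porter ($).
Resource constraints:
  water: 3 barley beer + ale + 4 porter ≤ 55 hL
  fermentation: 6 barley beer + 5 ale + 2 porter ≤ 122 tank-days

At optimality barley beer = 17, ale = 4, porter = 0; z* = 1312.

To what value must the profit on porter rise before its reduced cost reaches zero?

37

Both water and fermentation are binding at x*.
The binding rows give the dual system: 3·y_water + 6·y_fermentation = 66 and 1·y_water + 5·y_fermentation = 47.5.
This yields shadow prices y_water = 5, y_fermentation = 8.5.
porter enters the basis when its profit ≥ yᵀa₃ = 5·4 + 8.5·2 = 37.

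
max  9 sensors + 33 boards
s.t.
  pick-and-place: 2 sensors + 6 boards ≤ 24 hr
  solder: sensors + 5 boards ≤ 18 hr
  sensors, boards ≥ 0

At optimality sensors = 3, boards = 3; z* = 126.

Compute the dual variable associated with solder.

At the optimum: pick-and-place uses 24 of 24 (binding); solder uses 18 of 18 (binding).
From A_Bᵀ y = c: 2·y_pick-and-place + 1·y_solder = 9; 6·y_pick-and-place + 5·y_solder = 33.
Solving: y_pick-and-place = 3, y_solder = 3.
Shadow price of solder = 3.

3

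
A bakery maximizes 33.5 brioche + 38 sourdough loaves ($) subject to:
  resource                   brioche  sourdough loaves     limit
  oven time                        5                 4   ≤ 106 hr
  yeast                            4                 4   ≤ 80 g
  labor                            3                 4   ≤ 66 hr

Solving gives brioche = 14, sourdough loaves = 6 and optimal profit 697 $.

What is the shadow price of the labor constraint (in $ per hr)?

4.5

At the optimum: oven time uses 94 of 106 (slack = 12); yeast uses 80 of 80 (binding); labor uses 66 of 66 (binding).
By complementary slackness, y = 0 for the non-binding constraint.
From A_Bᵀ y = c: 4·y_yeast + 3·y_labor = 33.5; 4·y_yeast + 4·y_labor = 38.
→ y_yeast = 5 and y_labor = 4.5.
Shadow price of labor = 4.5.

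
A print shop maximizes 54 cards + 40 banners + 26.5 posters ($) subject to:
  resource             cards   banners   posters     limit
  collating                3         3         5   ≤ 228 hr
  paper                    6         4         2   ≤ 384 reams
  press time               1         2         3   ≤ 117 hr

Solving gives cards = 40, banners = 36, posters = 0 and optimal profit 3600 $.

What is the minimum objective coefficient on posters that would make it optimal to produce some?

Check each constraint at x*: collating 228/228 (tight); paper 384/384 (tight); press time 112/117 (slack 5).
Slack constraints have shadow price 0 (complementary slackness).
The binding rows give the dual system: 3·y_collating + 6·y_paper = 54 and 3·y_collating + 4·y_paper = 40.
Solving: y_collating = 4, y_paper = 7.
posters enters the basis when its profit ≥ yᵀa₃ = 4·5 + 7·2 = 34.

34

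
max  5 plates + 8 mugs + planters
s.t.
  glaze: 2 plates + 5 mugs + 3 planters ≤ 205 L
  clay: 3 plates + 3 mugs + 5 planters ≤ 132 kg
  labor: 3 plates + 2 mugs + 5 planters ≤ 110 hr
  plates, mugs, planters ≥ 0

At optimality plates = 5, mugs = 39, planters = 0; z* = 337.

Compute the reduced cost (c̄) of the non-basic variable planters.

-7

Binding: glaze and clay. Non-binding: labor (17 unused).
Since labor is not tight, its dual is 0.
The binding rows give the dual system: 2·y_glaze + 3·y_clay = 5 and 5·y_glaze + 3·y_clay = 8.
→ y_glaze = 1 and y_clay = 1.
Reduced cost of planters: c₃ − yᵀa₃ = 1 − (1·3 + 1·5) = 1 − 8 = -7.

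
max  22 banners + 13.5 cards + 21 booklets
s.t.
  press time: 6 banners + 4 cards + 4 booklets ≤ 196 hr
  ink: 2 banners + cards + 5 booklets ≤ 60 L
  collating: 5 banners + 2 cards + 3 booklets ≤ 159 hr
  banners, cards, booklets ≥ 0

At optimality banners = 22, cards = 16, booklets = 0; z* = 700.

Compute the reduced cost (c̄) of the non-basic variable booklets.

-6.5

Binding: press time and ink. Non-binding: collating (17 unused).
Slack constraints have shadow price 0 (complementary slackness).
The binding rows give the dual system: 6·y_press time + 2·y_ink = 22 and 4·y_press time + 1·y_ink = 13.5.
→ y_press time = 2.5 and y_ink = 3.5.
Reduced cost of booklets: c₃ − yᵀa₃ = 21 − (2.5·4 + 3.5·5) = 21 − 27.5 = -6.5.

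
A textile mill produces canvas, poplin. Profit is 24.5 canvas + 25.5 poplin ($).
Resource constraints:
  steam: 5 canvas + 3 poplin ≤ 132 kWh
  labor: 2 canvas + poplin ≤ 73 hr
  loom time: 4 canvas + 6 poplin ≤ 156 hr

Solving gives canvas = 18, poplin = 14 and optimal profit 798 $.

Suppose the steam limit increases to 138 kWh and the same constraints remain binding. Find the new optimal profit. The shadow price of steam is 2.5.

813

Δb = 6, so new z* = 798 + (2.5)·(6) = 798 + 15 = 813.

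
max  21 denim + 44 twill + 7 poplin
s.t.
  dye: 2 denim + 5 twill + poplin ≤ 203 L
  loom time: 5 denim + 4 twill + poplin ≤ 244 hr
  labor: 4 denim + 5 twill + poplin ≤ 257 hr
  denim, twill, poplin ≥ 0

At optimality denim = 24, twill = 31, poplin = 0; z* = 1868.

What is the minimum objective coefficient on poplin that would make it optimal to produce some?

9

Binding: dye and loom time. Non-binding: labor (6 unused).
Since labor is not tight, its dual is 0.
From A_Bᵀ y = c: 2·y_dye + 5·y_loom time = 21; 5·y_dye + 4·y_loom time = 44.
Solving: y_dye = 8, y_loom time = 1.
poplin enters the basis when its profit ≥ yᵀa₃ = 8·1 + 1·1 = 9.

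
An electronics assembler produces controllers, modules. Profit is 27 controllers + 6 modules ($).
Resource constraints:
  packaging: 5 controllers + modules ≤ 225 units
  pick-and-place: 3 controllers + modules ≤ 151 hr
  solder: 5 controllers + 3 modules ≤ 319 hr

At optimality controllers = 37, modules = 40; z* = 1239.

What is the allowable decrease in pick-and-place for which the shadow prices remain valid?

Binding constraints: packaging, pick-and-place. The basis is B = [[5,1],[3,1]] with det 2.
Per unit decrease in pick-and-place, x* moves by d = (0.5, -2.5).
The basis stays optimal until modules reaches 0; allowable decrease = 16 hr.

16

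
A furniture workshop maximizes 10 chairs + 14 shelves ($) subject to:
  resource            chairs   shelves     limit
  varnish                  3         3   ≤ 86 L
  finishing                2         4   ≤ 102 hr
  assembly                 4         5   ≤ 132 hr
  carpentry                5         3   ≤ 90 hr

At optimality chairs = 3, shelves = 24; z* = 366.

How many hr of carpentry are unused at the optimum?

3

carpentry used = 5·3 + 3·24 = 87; slack = 90 − 87 = 3.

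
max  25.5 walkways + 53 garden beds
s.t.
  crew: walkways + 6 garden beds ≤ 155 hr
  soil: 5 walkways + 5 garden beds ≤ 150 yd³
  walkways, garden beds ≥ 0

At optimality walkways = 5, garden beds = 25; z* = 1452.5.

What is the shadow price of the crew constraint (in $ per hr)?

Both crew and soil are binding at x*.
Dual feasibility on the basic columns requires 1·y_crew + 5·y_soil = 25.5, 6·y_crew + 5·y_soil = 53.
Solving: y_crew = 5.5, y_soil = 4.
Shadow price of crew = 5.5.

5.5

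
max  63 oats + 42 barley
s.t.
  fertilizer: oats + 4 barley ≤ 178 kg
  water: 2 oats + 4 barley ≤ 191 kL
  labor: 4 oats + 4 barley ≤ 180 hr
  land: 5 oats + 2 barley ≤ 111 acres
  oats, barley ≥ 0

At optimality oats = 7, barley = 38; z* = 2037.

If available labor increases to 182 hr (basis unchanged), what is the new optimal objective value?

2051

Check each constraint at x*: fertilizer 159/178 (slack 19); water 166/191 (slack 25); labor 180/180 (tight); land 111/111 (tight).
By complementary slackness, y = 0 for the non-binding constraints.
From A_Bᵀ y = c: 4·y_labor + 5·y_land = 63; 4·y_labor + 2·y_land = 42.
This yields shadow prices y_labor = 7, y_land = 7.
Δz = y_labor·Δb = 7 × (2) = 14, so new z* = 2037 + 14 = 2051.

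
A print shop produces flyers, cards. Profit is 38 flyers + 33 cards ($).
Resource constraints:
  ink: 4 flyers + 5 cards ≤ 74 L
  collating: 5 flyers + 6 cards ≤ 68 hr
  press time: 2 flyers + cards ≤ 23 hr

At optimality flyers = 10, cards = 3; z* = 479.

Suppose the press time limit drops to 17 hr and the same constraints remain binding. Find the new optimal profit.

Binding: collating and press time. Non-binding: ink (19 unused).
Since ink is not tight, its dual is 0.
The binding rows give the dual system: 5·y_collating + 2·y_press time = 38 and 6·y_collating + 1·y_press time = 33.
→ y_collating = 4 and y_press time = 9.
Δz = y_press time·Δb = 9 × (-6) = -54, so new z* = 479 − 54 = 425.

425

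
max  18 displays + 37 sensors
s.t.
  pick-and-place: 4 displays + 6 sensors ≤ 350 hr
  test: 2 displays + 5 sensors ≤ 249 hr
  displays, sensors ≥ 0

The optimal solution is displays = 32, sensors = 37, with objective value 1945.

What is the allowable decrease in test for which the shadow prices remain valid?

Binding constraints: pick-and-place, test. The basis is B = [[4,6],[2,5]] with det 8.
Per unit decrease in test, x* moves by d = (0.75, -0.5).
The basis stays optimal until sensors reaches 0; allowable decrease = 74 hr.

74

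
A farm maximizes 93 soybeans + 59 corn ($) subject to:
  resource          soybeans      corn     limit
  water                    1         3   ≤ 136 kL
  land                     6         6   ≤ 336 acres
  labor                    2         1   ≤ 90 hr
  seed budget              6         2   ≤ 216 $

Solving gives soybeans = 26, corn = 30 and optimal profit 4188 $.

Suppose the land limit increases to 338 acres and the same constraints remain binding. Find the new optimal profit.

4202

Binding: land and seed budget. Non-binding: water (20 unused), labor (8 unused).
By complementary slackness, y = 0 for the non-binding constraints.
The binding rows give the dual system: 6·y_land + 6·y_seed budget = 93 and 6·y_land + 2·y_seed budget = 59.
→ y_land = 7 and y_seed budget = 8.5.
Δz = y_land·Δb = 7 × (2) = 14, so new z* = 4188 + 14 = 4202.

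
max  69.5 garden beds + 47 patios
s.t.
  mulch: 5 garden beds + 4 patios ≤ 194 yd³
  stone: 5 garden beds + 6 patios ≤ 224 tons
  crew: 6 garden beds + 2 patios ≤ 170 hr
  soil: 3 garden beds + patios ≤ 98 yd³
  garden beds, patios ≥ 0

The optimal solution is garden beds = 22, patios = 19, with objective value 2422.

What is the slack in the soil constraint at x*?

soil used = 3·22 + 1·19 = 85; slack = 98 − 85 = 13.

13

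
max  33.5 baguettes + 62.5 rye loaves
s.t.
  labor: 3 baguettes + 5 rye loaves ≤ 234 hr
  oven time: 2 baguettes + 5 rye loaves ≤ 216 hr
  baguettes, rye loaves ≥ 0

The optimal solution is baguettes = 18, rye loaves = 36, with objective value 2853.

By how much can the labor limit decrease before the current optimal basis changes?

Binding constraints: labor, oven time. The basis is B = [[3,5],[2,5]] with det 5.
Per unit decrease in labor, x* moves by d = (-1, 0.4).
The basis stays optimal until baguettes reaches 0; allowable decrease = 18 hr.

18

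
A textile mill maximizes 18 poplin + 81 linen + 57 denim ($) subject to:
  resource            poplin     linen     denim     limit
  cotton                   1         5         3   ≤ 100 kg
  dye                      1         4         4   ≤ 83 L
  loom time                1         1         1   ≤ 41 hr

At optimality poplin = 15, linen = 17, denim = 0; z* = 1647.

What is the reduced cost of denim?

Check each constraint at x*: cotton 100/100 (tight); dye 83/83 (tight); loom time 32/41 (slack 9).
Slack constraints have shadow price 0 (complementary slackness).
From A_Bᵀ y = c: 1·y_cotton + 1·y_dye = 18; 5·y_cotton + 4·y_dye = 81.
This yields shadow prices y_cotton = 9, y_dye = 9.
Reduced cost of denim: c₃ − yᵀa₃ = 57 − (9·3 + 9·4) = 57 − 63 = -6.

-6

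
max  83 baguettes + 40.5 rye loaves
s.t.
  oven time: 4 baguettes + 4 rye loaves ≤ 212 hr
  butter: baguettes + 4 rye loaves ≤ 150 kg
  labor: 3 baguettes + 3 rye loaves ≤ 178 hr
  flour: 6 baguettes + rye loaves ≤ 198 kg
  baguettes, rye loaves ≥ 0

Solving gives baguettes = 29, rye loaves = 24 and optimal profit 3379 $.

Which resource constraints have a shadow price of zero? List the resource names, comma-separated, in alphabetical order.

butter, labor

oven time: 212/212 (binding)
butter: 125/150 (slack 25)
labor: 159/178 (slack 19)
flour: 198/198 (binding)
By complementary slackness, a constraint with positive slack has shadow price 0 → butter, labor.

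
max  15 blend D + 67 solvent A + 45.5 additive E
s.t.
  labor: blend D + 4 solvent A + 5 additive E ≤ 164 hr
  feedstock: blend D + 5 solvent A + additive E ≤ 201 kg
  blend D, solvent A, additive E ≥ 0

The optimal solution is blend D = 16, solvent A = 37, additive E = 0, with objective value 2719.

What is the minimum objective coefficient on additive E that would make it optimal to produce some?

At the optimum: labor uses 164 of 164 (binding); feedstock uses 201 of 201 (binding).
Dual feasibility on the basic columns requires 1·y_labor + 1·y_feedstock = 15, 4·y_labor + 5·y_feedstock = 67.
Solving: y_labor = 8, y_feedstock = 7.
additive E enters the basis when its profit ≥ yᵀa₃ = 8·5 + 7·1 = 47.

47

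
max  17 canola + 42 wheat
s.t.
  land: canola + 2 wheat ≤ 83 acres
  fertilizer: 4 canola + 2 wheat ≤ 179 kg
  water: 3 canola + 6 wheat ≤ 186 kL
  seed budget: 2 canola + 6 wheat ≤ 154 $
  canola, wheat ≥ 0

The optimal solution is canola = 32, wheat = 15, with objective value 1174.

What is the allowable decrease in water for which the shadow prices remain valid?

Binding constraints: water, seed budget. The basis is B = [[3,6],[2,6]] with det 6.
Per unit decrease in water, x* moves by d = (-1, 0.3333).
The basis stays optimal until canola reaches 0; allowable decrease = 32 kL.

32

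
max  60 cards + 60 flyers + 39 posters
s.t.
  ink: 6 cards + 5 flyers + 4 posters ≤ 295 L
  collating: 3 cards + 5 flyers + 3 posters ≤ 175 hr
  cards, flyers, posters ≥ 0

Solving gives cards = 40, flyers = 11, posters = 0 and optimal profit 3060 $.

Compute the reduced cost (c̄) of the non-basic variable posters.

-5

Check each constraint at x*: ink 295/295 (tight); collating 175/175 (tight).
Dual feasibility on the basic columns requires 6·y_ink + 3·y_collating = 60, 5·y_ink + 5·y_collating = 60.
→ y_ink = 8 and y_collating = 4.
Reduced cost of posters: c₃ − yᵀa₃ = 39 − (8·4 + 4·3) = 39 − 44 = -5.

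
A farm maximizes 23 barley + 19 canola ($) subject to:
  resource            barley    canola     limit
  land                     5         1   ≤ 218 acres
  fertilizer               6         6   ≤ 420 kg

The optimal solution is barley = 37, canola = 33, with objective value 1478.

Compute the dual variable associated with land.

Check each constraint at x*: land 218/218 (tight); fertilizer 420/420 (tight).
From A_Bᵀ y = c: 5·y_land + 6·y_fertilizer = 23; 1·y_land + 6·y_fertilizer = 19.
→ y_land = 1 and y_fertilizer = 3.
Shadow price of land = 1.

1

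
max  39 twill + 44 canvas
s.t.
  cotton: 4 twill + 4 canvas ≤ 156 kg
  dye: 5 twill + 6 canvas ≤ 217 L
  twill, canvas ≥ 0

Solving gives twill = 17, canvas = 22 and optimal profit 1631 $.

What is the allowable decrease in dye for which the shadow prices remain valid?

22

Binding constraints: cotton, dye. The basis is B = [[4,4],[5,6]] with det 4.
Per unit decrease in dye, x* moves by d = (1, -1).
The basis stays optimal until canvas reaches 0; allowable decrease = 22 L.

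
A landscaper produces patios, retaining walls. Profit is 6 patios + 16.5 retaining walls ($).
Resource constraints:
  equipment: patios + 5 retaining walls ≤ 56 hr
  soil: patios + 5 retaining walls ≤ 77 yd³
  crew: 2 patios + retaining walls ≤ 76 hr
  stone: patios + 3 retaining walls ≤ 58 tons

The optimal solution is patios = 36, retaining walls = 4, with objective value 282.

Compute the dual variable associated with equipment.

3

At the optimum: equipment uses 56 of 56 (binding); soil uses 56 of 77 (slack = 21); crew uses 76 of 76 (binding); stone uses 48 of 58 (slack = 10).
By complementary slackness, y = 0 for the non-binding constraints.
The binding rows give the dual system: 1·y_equipment + 2·y_crew = 6 and 5·y_equipment + 1·y_crew = 16.5.
This yields shadow prices y_equipment = 3, y_crew = 1.5.
Shadow price of equipment = 3.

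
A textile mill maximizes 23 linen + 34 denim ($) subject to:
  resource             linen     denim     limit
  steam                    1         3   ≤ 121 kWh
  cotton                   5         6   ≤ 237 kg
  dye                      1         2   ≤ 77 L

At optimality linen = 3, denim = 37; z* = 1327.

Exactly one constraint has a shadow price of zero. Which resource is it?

steam

steam: 114/121 (slack 7)
cotton: 237/237 (binding)
dye: 77/77 (binding)
By complementary slackness, a constraint with positive slack has shadow price 0 → steam.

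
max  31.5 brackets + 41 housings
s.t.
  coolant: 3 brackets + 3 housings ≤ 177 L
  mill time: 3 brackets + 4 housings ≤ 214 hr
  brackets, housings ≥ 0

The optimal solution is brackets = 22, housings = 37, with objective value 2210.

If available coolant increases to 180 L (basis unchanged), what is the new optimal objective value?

2213

At the optimum: coolant uses 177 of 177 (binding); mill time uses 214 of 214 (binding).
Dual feasibility on the basic columns requires 3·y_coolant + 3·y_mill time = 31.5, 3·y_coolant + 4·y_mill time = 41.
→ y_coolant = 1 and y_mill time = 9.5.
Δz = y_coolant·Δb = 1 × (3) = 3, so new z* = 2210 + 3 = 2213.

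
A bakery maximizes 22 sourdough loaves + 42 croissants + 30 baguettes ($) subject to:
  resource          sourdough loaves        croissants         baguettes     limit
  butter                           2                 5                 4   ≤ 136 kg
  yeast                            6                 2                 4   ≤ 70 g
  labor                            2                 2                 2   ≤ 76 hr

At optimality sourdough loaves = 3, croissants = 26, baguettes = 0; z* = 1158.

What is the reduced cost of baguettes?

At the optimum: butter uses 136 of 136 (binding); yeast uses 70 of 70 (binding); labor uses 58 of 76 (slack = 18).
By complementary slackness, y = 0 for the non-binding constraint.
The binding rows give the dual system: 2·y_butter + 6·y_yeast = 22 and 5·y_butter + 2·y_yeast = 42.
→ y_butter = 8 and y_yeast = 1.
Reduced cost of baguettes: c₃ − yᵀa₃ = 30 − (8·4 + 1·4) = 30 − 36 = -6.

-6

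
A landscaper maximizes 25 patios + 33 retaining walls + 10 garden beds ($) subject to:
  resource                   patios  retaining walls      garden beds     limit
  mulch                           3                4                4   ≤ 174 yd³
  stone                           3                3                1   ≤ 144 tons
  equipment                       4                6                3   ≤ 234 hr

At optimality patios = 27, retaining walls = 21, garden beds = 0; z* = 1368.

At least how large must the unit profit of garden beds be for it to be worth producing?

15

Check each constraint at x*: mulch 165/174 (slack 9); stone 144/144 (tight); equipment 234/234 (tight).
By complementary slackness, y = 0 for the non-binding constraint.
Dual feasibility on the basic columns requires 3·y_stone + 4·y_equipment = 25, 3·y_stone + 6·y_equipment = 33.
Solving: y_stone = 3, y_equipment = 4.
garden beds enters the basis when its profit ≥ yᵀa₃ = 3·1 + 4·3 = 15.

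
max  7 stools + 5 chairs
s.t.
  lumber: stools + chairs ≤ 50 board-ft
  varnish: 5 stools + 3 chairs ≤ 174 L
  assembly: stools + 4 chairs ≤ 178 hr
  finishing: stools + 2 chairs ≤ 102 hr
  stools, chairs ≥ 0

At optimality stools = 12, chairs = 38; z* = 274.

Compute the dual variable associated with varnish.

Binding: lumber and varnish. Non-binding: assembly (14 unused), finishing (14 unused).
Since assembly, finishing are not tight, their duals are 0.
From A_Bᵀ y = c: 1·y_lumber + 5·y_varnish = 7; 1·y_lumber + 3·y_varnish = 5.
→ y_lumber = 2 and y_varnish = 1.
Shadow price of varnish = 1.

1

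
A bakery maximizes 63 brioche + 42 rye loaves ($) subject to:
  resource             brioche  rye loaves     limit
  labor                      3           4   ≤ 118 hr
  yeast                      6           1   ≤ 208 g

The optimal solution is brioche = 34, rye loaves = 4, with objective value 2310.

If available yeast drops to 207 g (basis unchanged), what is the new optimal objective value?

Both labor and yeast are binding at x*.
The binding rows give the dual system: 3·y_labor + 6·y_yeast = 63 and 4·y_labor + 1·y_yeast = 42.
This yields shadow prices y_labor = 9, y_yeast = 6.
Δz = y_yeast·Δb = 6 × (-1) = -6, so new z* = 2310 − 6 = 2304.

2304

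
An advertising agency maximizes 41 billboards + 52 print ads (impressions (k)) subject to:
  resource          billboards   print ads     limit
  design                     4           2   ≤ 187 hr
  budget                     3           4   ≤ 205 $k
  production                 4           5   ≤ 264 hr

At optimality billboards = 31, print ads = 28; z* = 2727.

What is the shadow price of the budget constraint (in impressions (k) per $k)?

3

Check each constraint at x*: design 180/187 (slack 7); budget 205/205 (tight); production 264/264 (tight).
Since design is not tight, its dual is 0.
The binding rows give the dual system: 3·y_budget + 4·y_production = 41 and 4·y_budget + 5·y_production = 52.
→ y_budget = 3 and y_production = 8.
Shadow price of budget = 3.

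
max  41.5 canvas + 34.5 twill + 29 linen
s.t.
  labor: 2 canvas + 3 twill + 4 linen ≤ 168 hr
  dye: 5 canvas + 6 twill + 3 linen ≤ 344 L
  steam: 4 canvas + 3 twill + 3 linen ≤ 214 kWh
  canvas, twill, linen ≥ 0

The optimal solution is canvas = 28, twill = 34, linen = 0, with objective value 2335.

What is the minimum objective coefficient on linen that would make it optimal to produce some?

Binding: dye and steam. Non-binding: labor (10 unused).
Since labor is not tight, its dual is 0.
The binding rows give the dual system: 5·y_dye + 4·y_steam = 41.5 and 6·y_dye + 3·y_steam = 34.5.
Solving: y_dye = 1.5, y_steam = 8.5.
linen enters the basis when its profit ≥ yᵀa₃ = 1.5·3 + 8.5·3 = 30.

30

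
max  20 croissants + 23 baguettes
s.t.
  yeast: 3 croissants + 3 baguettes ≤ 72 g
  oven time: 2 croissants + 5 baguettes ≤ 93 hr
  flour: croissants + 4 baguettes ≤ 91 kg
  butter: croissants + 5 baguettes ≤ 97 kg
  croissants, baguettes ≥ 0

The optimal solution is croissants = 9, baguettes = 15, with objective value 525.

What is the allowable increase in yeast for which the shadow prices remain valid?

67.5

Binding constraints: yeast, oven time. The basis is B = [[3,3],[2,5]] with det 9.
Per unit increase in yeast, x* moves by d = (0.5556, -0.2222).
The basis stays optimal until baguettes reaches 0; allowable increase = 67.5 g.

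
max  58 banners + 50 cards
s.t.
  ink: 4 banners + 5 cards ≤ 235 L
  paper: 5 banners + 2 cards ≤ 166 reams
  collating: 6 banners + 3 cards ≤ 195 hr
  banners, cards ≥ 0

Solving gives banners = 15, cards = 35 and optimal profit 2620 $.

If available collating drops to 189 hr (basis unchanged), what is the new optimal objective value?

At the optimum: ink uses 235 of 235 (binding); paper uses 145 of 166 (slack = 21); collating uses 195 of 195 (binding).
By complementary slackness, y = 0 for the non-binding constraint.
The binding rows give the dual system: 4·y_ink + 6·y_collating = 58 and 5·y_ink + 3·y_collating = 50.
Solving: y_ink = 7, y_collating = 5.
Δz = y_collating·Δb = 5 × (-6) = -30, so new z* = 2620 − 30 = 2590.

2590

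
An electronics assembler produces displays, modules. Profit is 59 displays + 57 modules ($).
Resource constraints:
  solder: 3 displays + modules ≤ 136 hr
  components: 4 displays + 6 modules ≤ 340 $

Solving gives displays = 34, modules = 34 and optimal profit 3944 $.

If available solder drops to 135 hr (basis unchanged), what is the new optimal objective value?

Both solder and components are binding at x*.
Dual feasibility on the basic columns requires 3·y_solder + 4·y_components = 59, 1·y_solder + 6·y_components = 57.
Solving: y_solder = 9, y_components = 8.
Δz = y_solder·Δb = 9 × (-1) = -9, so new z* = 3944 − 9 = 3935.

3935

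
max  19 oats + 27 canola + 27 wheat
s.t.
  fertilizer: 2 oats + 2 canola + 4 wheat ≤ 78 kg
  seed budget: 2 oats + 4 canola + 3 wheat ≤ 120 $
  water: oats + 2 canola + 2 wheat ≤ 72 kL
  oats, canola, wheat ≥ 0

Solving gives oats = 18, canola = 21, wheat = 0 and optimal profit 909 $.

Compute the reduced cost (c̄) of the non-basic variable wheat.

-7

Check each constraint at x*: fertilizer 78/78 (tight); seed budget 120/120 (tight); water 60/72 (slack 12).
Slack constraints have shadow price 0 (complementary slackness).
The binding rows give the dual system: 2·y_fertilizer + 2·y_seed budget = 19 and 2·y_fertilizer + 4·y_seed budget = 27.
→ y_fertilizer = 5.5 and y_seed budget = 4.
Reduced cost of wheat: c₃ − yᵀa₃ = 27 − (5.5·4 + 4·3) = 27 − 34 = -7.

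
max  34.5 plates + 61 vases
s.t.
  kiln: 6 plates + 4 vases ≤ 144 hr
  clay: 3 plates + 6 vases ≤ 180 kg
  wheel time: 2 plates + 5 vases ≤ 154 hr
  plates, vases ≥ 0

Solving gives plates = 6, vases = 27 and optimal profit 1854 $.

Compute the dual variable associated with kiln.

At the optimum: kiln uses 144 of 144 (binding); clay uses 180 of 180 (binding); wheel time uses 147 of 154 (slack = 7).
Since wheel time is not tight, its dual is 0.
From A_Bᵀ y = c: 6·y_kiln + 3·y_clay = 34.5; 4·y_kiln + 6·y_clay = 61.
→ y_kiln = 1 and y_clay = 9.5.
Shadow price of kiln = 1.

1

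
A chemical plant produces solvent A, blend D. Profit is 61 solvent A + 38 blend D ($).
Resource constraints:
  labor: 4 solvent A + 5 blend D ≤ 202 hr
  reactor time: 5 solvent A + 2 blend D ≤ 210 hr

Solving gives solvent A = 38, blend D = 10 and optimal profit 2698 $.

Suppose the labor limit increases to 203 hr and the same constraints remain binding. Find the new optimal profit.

2702

At the optimum: labor uses 202 of 202 (binding); reactor time uses 210 of 210 (binding).
The binding rows give the dual system: 4·y_labor + 5·y_reactor time = 61 and 5·y_labor + 2·y_reactor time = 38.
→ y_labor = 4 and y_reactor time = 9.
Δz = y_labor·Δb = 4 × (1) = 4, so new z* = 2698 + 4 = 2702.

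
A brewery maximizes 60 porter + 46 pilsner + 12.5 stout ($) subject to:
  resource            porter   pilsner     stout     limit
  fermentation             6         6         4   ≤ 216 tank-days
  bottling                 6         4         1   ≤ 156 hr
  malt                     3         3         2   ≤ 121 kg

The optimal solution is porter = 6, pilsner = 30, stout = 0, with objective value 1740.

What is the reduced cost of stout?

Check each constraint at x*: fermentation 216/216 (tight); bottling 156/156 (tight); malt 108/121 (slack 13).
Since malt is not tight, its dual is 0.
Dual feasibility on the basic columns requires 6·y_fermentation + 6·y_bottling = 60, 6·y_fermentation + 4·y_bottling = 46.
This yields shadow prices y_fermentation = 3, y_bottling = 7.
Reduced cost of stout: c₃ − yᵀa₃ = 12.5 − (3·4 + 7·1) = 12.5 − 19 = -6.5.

-6.5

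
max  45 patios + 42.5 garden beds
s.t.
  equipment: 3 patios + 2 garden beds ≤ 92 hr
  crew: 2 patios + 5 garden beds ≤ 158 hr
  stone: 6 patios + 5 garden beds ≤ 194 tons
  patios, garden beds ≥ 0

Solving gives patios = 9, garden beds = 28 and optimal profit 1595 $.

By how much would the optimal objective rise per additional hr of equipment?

Check each constraint at x*: equipment 83/92 (slack 9); crew 158/158 (tight); stone 194/194 (tight).
Slack constraints have shadow price 0 (complementary slackness).
From A_Bᵀ y = c: 2·y_crew + 6·y_stone = 45; 5·y_crew + 5·y_stone = 42.5.
Solving: y_crew = 1.5, y_stone = 7.
Shadow price of equipment = 0.

0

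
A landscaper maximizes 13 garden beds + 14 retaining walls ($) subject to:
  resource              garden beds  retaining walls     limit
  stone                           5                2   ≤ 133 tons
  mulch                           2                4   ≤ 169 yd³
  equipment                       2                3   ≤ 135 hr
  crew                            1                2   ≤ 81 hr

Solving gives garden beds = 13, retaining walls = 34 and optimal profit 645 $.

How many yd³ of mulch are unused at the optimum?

7

mulch used = 2·13 + 4·34 = 162; slack = 169 − 162 = 7.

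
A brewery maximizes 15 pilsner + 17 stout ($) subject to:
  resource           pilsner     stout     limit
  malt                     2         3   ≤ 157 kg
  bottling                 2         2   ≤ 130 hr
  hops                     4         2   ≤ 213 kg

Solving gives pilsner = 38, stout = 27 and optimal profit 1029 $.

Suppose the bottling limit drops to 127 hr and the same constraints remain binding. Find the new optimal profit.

At the optimum: malt uses 157 of 157 (binding); bottling uses 130 of 130 (binding); hops uses 206 of 213 (slack = 7).
By complementary slackness, y = 0 for the non-binding constraint.
Dual feasibility on the basic columns requires 2·y_malt + 2·y_bottling = 15, 3·y_malt + 2·y_bottling = 17.
Solving: y_malt = 2, y_bottling = 5.5.
Δz = y_bottling·Δb = 5.5 × (-3) = -16.5, so new z* = 1029 − 16.5 = 1012.5.

1012.5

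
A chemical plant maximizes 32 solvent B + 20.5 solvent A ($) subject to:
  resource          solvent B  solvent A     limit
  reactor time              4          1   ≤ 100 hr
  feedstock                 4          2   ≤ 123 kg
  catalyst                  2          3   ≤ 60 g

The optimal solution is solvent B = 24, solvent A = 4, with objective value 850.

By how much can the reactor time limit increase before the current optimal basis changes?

20

Binding constraints: reactor time, catalyst. The basis is B = [[4,1],[2,3]] with det 10.
Per unit increase in reactor time, x* moves by d = (0.3, -0.2).
The basis stays optimal until solvent A reaches 0; allowable increase = 20 hr.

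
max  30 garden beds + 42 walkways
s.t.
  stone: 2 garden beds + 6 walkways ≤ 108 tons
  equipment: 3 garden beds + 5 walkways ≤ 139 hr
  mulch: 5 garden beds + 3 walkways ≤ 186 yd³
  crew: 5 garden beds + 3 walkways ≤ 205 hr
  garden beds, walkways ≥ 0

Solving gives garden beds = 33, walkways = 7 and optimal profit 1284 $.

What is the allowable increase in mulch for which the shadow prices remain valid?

Binding constraints: stone, mulch. The basis is B = [[2,6],[5,3]] with det -24.
Per unit increase in mulch, x* moves by d = (0.25, -0.0833).
The basis stays optimal until equipment becomes binding; allowable increase = 15 yd³.

15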